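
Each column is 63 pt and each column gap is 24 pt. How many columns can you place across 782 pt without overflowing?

k columns need k·63 + (k−1)·24 = k·87 − 24.
k·87 − 24 ≤ 782 → k ≤ 806 / 87 ≈ 9.26, so k = 9.

9 columns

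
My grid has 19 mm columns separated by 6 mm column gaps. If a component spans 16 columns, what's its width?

394 mm

16 columns plus 15 column gaps: 304 + 90 = 394 mm.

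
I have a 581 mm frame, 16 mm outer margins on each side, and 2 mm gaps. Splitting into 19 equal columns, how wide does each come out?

Take off 32 mm of margins, leaving 549 mm.
19 columns + 18 gaps: 19c + 18·2 = 549.
19c = 549 − 36 = 513, so c = 27 mm.

27 mm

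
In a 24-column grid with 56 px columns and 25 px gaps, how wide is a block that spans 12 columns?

947 px

Span of 12: 12·56 + 11·25 = 672 + 275 = 947 px.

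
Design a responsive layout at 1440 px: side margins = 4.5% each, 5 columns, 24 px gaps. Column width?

242.88 px

1440 × (1 − 2·4.5%) = 1440 × 91% = 1310.4 px for the columns.
5c + 4·24 = 1310.4 → 5c = 1214.4 → c = 242.88 px.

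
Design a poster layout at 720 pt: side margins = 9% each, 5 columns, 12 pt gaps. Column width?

720 × (1 − 2·9%) = 720 × 82% = 590.4 pt for the columns.
590.4 − 4·12 = 542.4; ÷5 gives c = 108.48 pt.

108.48 pt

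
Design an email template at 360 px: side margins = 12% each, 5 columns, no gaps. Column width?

54.72 px

360 × (1 − 2·12%) = 360 × 76% = 273.6 px for the columns.
With no gaps, each column is 273.6/5 = 54.72 px.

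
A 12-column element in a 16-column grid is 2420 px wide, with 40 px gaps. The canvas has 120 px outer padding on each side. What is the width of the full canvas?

3480 px

12c + 11·40 = 2420 → 12c = 1980 → c = 165 px.
Adding margins, columns and gutters: 240 + 2640 + 600 = 3480 px.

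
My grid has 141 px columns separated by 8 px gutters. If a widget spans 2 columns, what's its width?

290 px

2-column span = 2·141 + 1·8 = 290 px.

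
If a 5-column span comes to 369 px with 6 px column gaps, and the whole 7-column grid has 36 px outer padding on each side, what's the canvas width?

591 px

Subtracting 4 column gaps of 6 leaves 345 for 5 columns, so c = 69 px.
Total width: 2·36 + 7·69 + 6·6 = 591 px.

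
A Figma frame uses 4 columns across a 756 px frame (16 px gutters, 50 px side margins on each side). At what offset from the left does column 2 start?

Content = 756 − 2·50 = 656 px.
4 columns + 3 gutters: 4c + 3·16 = 656.
4c = 656 − 48 = 608, so c = 152 px.
Column 2 starts at margin + 1·(column + gutter) = 50 + 1·168 = 218 px.

218 px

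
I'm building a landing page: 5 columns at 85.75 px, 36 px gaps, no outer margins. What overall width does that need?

572.75 px

Total width: 5·85.75 + 4·36 = 572.75 px.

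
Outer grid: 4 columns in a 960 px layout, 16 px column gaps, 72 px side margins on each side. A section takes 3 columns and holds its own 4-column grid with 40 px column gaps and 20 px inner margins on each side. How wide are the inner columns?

Inside the margins: 960 − 144 = 816 px.
816 − 3·16 = 768; ÷4 gives c = 192 px.
Span of 3: 3·192 + 2·16 = 576 + 32 = 608 px.
Inner content = 608 − 2·20 = 568 px.
568 − 3·40 = 448; ÷4 gives d = 112 px.

112 px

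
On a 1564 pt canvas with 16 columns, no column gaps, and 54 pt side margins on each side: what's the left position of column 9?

782 pt

Subtract both margins: 1564 − 2·54 = 1456 pt.
With no column gaps, each column is 1456/16 = 91 pt.
Each column+gutter stride is 91 pt; 8 of them past the 54 pt margin is 54 + 728 = 782 pt.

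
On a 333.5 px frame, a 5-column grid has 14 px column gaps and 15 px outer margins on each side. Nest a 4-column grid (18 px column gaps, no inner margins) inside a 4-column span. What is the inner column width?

Subtract both margins: 333.5 − 2·15 = 303.5 px.
5 columns + 4 column gaps: 5c + 4·14 = 303.5.
5c = 303.5 − 56 = 247.5, so c = 49.5 px.
4 columns plus 3 column gaps: 198 + 42 = 240 px.
4d + 3·18 = 240 → 4d = 186 → d = 46.5 px.

46.5 px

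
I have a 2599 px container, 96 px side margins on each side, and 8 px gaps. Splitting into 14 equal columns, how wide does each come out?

Subtract both margins: 2599 − 2·96 = 2407 px.
14c + 13·8 = 2407 → 14c = 2303 → c = 164.5 px.

164.5 px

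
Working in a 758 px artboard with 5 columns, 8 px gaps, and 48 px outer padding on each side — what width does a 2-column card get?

Content width = 758 − 2·48 = 662 px.
5c + 4·8 = 662 → 5c = 630 → c = 126 px.
2-column span = 2·126 + 1·8 = 260 px.

260 px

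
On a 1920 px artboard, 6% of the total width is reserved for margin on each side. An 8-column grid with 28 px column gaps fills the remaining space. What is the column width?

1920 × (1 − 2·6%) = 1920 × 88% = 1689.6 px for the columns.
1689.6 − 7·28 = 1493.6; ÷8 gives c = 186.7 px.

186.7 px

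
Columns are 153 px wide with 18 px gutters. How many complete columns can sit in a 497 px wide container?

3 columns

k columns need k·153 + (k−1)·18 = k·171 − 18.
k·171 − 18 ≤ 497 → k ≤ 515 / 171 ≈ 3.01, so k = 3.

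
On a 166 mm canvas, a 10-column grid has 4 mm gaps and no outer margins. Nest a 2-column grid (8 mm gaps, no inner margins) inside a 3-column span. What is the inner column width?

19.5 mm

10 columns + 9 gaps: 10c + 9·4 = 166.
10c = 166 − 36 = 130, so c = 13 mm.
3-column span = 3·13 + 2·4 = 47 mm.
47 − 1·8 = 39; ÷2 gives d = 19.5 mm.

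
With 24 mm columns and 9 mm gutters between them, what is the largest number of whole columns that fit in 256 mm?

8 columns

8 columns: 8·24 + 7·9 = 255 mm ≤ 256.
9 columns: 288 mm > 256. So 8.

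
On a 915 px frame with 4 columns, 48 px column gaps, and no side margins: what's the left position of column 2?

240.75 px

Subtracting 3 column gaps of 48 leaves 771 for 4 columns, so c = 192.75 px.
No margin, so column 2 starts at 1·(column + gutter) = 1·240.75 = 240.75 px.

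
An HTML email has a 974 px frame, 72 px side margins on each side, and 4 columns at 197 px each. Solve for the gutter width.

Subtract both margins: 974 − 2·72 = 830 px.
4 columns take 4·197 = 788 px; remaining 42 splits into 3 gutters.
g = 42 / 3 = 14 px.

14 px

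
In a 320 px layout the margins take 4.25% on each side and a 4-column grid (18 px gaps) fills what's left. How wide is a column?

59.7 px

Margins: 4.25% × 320 = 13.6 px each, so content = 320 − 27.2 = 292.8 px.
292.8 − 3·18 = 238.8; ÷4 gives c = 59.7 px.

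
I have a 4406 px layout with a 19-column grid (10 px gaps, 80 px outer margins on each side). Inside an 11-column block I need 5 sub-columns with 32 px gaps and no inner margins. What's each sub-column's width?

465.2 px

Outer content = 4406 − 2·80 = 4246 px.
4246 − 18·10 = 4066; ÷19 gives c = 214 px.
11-column span = 11·214 + 10·10 = 2454 px.
5 columns + 4 gaps: 5d + 4·32 = 2454.
5d = 2454 − 128 = 2326, so d = 465.2 px.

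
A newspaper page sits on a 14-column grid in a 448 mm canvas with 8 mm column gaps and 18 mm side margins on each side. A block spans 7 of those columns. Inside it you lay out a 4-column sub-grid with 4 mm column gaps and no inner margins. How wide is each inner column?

47.5 mm

Outer content = 448 − 2·18 = 412 mm.
14 columns + 13 column gaps: 14c + 13·8 = 412.
14c = 412 − 104 = 308, so c = 22 mm.
Span of 7: 7·22 + 6·8 = 154 + 48 = 202 mm.
4d + 3·4 = 202 → 4d = 190 → d = 47.5 mm.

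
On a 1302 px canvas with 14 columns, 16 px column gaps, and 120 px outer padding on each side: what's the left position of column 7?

582 px

Inside the margins: 1302 − 240 = 1062 px.
14c + 13·16 = 1062 → 14c = 854 → c = 61 px.
Before column 7: the margin + 6 columns + 6 column gaps.
Offset = 120 + 6·(61 + 16) = 120 + 462 = 582 px.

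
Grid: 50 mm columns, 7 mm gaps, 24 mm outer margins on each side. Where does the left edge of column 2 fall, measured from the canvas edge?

81 mm

Each column+gutter stride is 57 mm; 1 of them past the 24 mm margin is 24 + 57 = 81 mm.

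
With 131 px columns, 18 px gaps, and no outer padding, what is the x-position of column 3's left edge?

298 px

Before column 3: 2 columns + 2 gaps.
Offset = 2·(131 + 18) = 2·149 = 298 px.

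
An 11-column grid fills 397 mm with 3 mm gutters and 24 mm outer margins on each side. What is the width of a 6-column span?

Content width = 397 − 2·24 = 349 mm.
Subtracting 10 gutters of 3 leaves 319 for 11 columns, so c = 29 mm.
6-column span = 6·29 + 5·3 = 189 mm.

189 mm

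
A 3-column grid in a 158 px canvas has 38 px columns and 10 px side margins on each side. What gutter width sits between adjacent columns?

Inside the margins: 158 − 20 = 138 px.
3 columns take 3·38 = 114 px; remaining 24 splits into 2 gutters.
g = 24 / 2 = 12 px.

12 px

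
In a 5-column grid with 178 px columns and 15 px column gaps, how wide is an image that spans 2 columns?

371 px

Span of 2: 2·178 + 1·15 = 356 + 15 = 371 px.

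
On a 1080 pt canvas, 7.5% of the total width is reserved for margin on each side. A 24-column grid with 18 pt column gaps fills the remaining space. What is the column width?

21 pt

Each margin = 7.5% of 1080 = 81 pt; content = 1080 − 2·81 = 918 pt.
24c + 23·18 = 918 → 24c = 504 → c = 21 pt.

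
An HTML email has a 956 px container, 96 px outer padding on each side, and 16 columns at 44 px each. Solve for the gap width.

Subtract both margins: 956 − 2·96 = 764 px.
16 columns take 16·44 = 704 px; remaining 60 splits into 15 gaps.
g = 60 / 15 = 4 px.

4 px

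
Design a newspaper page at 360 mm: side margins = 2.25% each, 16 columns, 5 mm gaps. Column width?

Margins: 2.25% × 360 = 8.1 mm each, so content = 360 − 16.2 = 343.8 mm.
343.8 − 15·5 = 268.8; ÷16 gives c = 16.8 mm.

16.8 mm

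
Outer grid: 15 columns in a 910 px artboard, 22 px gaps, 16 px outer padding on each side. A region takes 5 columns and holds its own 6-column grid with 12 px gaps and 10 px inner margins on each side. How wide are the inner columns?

Inside the margins: 910 − 32 = 878 px.
Subtracting 14 gaps of 22 leaves 570 for 15 columns, so c = 38 px.
5 columns plus 4 gaps: 190 + 88 = 278 px.
Inner content = 278 − 2·10 = 258 px.
6 columns + 5 gaps: 6d + 5·12 = 258.
6d = 258 − 60 = 198, so d = 33 px.

33 px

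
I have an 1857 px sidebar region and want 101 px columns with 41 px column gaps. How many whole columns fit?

13 columns

Each extra column adds 101 + 41 = 142 px.
(1857 + 41) / 142 = 13.37, so 13 columns fit.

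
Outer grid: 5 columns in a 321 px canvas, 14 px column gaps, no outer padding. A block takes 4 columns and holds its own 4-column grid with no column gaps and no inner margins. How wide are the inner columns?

5c + 4·14 = 321 → 5c = 265 → c = 53 px.
4 columns plus 3 column gaps: 212 + 42 = 254 px.
254 / 4 = 63.5 px per column.

63.5 px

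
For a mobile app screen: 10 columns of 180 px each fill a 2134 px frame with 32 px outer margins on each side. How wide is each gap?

Subtract both margins: 2134 − 2·32 = 2070 px.
10·180 + 9g = 2070 → 9g = 270 → g = 30 px.

30 px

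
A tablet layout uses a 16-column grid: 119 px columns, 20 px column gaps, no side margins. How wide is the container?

2204 px

Container = 16·119 + 15·20 = 1904 + 300 = 2204 px.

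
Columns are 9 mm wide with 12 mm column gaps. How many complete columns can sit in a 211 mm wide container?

10 columns

Each extra column adds 9 + 12 = 21 mm.
(211 + 12) / 21 = 10.62, so 10 columns fit.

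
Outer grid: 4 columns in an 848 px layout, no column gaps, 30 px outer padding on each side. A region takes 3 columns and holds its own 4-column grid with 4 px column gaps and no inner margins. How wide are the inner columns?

Inside the margins: 848 − 60 = 788 px.
788 / 4 = 197 px per column.
With no column gaps, 3 columns span 3·197 = 591 px.
591 − 3·4 = 579; ÷4 gives d = 144.75 px.

144.75 px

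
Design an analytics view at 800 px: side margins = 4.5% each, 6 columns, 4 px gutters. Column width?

Each margin = 4.5% of 800 = 36 px; content = 800 − 2·36 = 728 px.
Subtracting 5 gutters of 4 leaves 708 for 6 columns, so c = 118 px.

118 px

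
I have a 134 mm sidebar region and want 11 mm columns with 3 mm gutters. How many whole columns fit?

9 columns: 9·11 + 8·3 = 123 mm ≤ 134.
10 columns: 137 mm > 134. So 9.

9 columns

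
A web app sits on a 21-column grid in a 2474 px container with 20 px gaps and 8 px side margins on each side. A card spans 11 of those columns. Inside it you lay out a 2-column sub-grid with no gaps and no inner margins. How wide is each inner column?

Inside the margins: 2474 − 16 = 2458 px.
21c + 20·20 = 2458 → 21c = 2058 → c = 98 px.
11-column span = 11·98 + 10·20 = 1278 px.
With no gaps, each column is 1278/2 = 639 px.

639 px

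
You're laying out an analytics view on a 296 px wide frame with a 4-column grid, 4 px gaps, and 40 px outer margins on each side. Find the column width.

Content width = 296 − 2·40 = 216 px.
216 − 3·4 = 204; ÷4 gives c = 51 px.

51 px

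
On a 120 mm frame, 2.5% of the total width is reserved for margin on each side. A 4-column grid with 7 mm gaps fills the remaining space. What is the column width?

23.25 mm

Each margin = 2.5% of 120 = 3 mm; content = 120 − 2·3 = 114 mm.
114 − 3·7 = 93; ÷4 gives c = 23.25 mm.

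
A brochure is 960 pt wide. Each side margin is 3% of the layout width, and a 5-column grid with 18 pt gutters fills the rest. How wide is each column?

166.08 pt

Margins: 3% × 960 = 28.8 pt each, so content = 960 − 57.6 = 902.4 pt.
Subtracting 4 gutters of 18 leaves 830.4 for 5 columns, so c = 166.08 pt.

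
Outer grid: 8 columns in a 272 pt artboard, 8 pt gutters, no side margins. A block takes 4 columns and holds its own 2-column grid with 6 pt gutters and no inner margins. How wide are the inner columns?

63 pt

8 columns + 7 gutters: 8c + 7·8 = 272.
8c = 272 − 56 = 216, so c = 27 pt.
Span of 4: 4·27 + 3·8 = 108 + 24 = 132 pt.
2d + 1·6 = 132 → 2d = 126 → d = 63 pt.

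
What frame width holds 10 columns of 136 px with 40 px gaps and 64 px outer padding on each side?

Total width: 2·64 + 10·136 + 9·40 = 1848 px.

1848 px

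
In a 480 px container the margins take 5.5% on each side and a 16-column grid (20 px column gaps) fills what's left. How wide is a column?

7.95 px

480 × (1 − 2·5.5%) = 480 × 89% = 427.2 px for the columns.
16c + 15·20 = 427.2 → 16c = 127.2 → c = 7.95 px.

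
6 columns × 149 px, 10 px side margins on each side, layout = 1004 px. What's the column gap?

Content width = 1004 − 2·10 = 984 px.
6·149 + 5g = 984 → 5g = 90 → g = 18 px.

18 px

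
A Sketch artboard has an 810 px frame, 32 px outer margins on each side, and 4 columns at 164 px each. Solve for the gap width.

30 px

Inside the margins: 810 − 64 = 746 px.
4 columns take 4·164 = 656 px; remaining 90 splits into 3 gaps.
g = 90 / 3 = 30 px.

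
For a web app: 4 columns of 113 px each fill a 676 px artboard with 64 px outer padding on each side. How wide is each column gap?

32 px

Subtract both margins: 676 − 2·64 = 548 px.
Columns use 452 px, leaving 96 px across 3 column gaps = 32 px each.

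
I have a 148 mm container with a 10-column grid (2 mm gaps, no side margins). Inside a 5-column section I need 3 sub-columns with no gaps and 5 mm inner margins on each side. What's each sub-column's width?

10c + 9·2 = 148 → 10c = 130 → c = 13 mm.
5 columns plus 4 gaps: 65 + 8 = 73 mm.
Inner content = 73 − 2·5 = 63 mm.
With no gaps, each column is 63/3 = 21 mm.

21 mm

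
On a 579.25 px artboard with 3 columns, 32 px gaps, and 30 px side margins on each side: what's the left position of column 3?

Content = 579.25 − 2·30 = 519.25 px.
519.25 − 2·32 = 455.25; ÷3 gives c = 151.75 px.
Before column 3: the margin + 2 columns + 2 gaps.
Offset = 30 + 2·(151.75 + 32) = 30 + 367.5 = 397.5 px.

397.5 px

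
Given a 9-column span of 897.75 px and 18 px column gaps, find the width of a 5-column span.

490.75 px

897.75 − 8·18 = 753.75; ÷9 gives c = 83.75 px.
5 columns plus 4 column gaps: 418.75 + 72 = 490.75 px.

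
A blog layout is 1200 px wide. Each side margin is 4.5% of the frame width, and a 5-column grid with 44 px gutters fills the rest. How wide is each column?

183.2 px

Margins: 4.5% × 1200 = 54 px each, so content = 1200 − 108 = 1092 px.
5c + 4·44 = 1092 → 5c = 916 → c = 183.2 px.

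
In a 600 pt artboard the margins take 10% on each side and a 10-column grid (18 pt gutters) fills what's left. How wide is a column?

31.8 pt

Margins: 10% × 600 = 60 pt each, so content = 600 − 120 = 480 pt.
10c + 9·18 = 480 → 10c = 318 → c = 31.8 pt.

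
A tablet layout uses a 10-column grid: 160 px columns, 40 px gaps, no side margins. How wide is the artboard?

1960 px

Artboard = 10·160 + 9·40 = 1600 + 360 = 1960 px.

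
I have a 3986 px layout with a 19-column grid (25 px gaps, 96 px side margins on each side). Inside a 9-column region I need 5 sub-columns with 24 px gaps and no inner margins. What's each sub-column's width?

Outer content = 3986 − 2·96 = 3794 px.
3794 − 18·25 = 3344; ÷19 gives c = 176 px.
Span of 9: 9·176 + 8·25 = 1584 + 200 = 1784 px.
5d + 4·24 = 1784 → 5d = 1688 → d = 337.6 px.

337.6 px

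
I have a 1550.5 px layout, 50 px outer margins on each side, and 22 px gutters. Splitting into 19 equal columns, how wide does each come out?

55.5 px

Inside the margins: 1550.5 − 100 = 1450.5 px.
Subtracting 18 gutters of 22 leaves 1054.5 for 19 columns, so c = 55.5 px.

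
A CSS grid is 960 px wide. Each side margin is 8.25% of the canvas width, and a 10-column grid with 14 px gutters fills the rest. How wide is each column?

Margins: 8.25% × 960 = 79.2 px each, so content = 960 − 158.4 = 801.6 px.
10c + 9·14 = 801.6 → 10c = 675.6 → c = 67.56 px.

67.56 px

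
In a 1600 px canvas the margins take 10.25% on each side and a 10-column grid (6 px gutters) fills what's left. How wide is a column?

121.8 px

Each margin = 10.25% of 1600 = 164 px; content = 1600 − 2·164 = 1272 px.
Subtracting 9 gutters of 6 leaves 1218 for 10 columns, so c = 121.8 px.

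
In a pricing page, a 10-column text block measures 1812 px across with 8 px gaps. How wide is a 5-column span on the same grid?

902 px

10c + 9·8 = 1812 → 10c = 1740 → c = 174 px.
5 columns plus 4 gaps: 870 + 32 = 902 px.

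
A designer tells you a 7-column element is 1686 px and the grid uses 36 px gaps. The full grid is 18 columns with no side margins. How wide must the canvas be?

7c + 6·36 = 1686 → 7c = 1470 → c = 210 px.
Canvas = 18·210 + 17·36 = 3780 + 612 = 4392 px.

4392 px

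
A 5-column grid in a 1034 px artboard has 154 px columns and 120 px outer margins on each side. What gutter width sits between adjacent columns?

Inside the margins: 1034 − 240 = 794 px.
Columns use 770 px, leaving 24 px across 4 gutters = 6 px each.

6 px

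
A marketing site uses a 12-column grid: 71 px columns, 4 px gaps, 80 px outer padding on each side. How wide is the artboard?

1056 px

Artboard = 2·80 + 12·71 + 11·4 = 160 + 852 + 44 = 1056 px.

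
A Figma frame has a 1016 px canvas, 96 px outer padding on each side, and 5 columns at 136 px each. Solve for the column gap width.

Subtract both margins: 1016 − 2·96 = 824 px.
5 columns take 5·136 = 680 px; remaining 144 splits into 4 column gaps.
g = 144 / 4 = 36 px.

36 px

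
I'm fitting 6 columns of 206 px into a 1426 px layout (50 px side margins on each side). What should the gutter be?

18 px

Content width = 1426 − 2·50 = 1326 px.
Columns use 1236 px, leaving 90 px across 5 gutters = 18 px each.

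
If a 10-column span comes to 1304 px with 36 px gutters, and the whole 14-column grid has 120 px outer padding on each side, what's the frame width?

2080 px

10 columns + 9 gutters: 10c + 9·36 = 1304.
10c = 1304 − 324 = 980, so c = 98 px.
Frame = 2·120 + 14·98 + 13·36 = 240 + 1372 + 468 = 2080 px.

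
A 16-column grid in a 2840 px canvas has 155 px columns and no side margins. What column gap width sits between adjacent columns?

16·155 + 15g = 2840 → 15g = 360 → g = 24 px.

24 px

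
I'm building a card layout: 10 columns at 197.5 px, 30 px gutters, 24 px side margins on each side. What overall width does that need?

2293 px

Artboard = 2·24 + 10·197.5 + 9·30 = 48 + 1975 + 270 = 2293 px.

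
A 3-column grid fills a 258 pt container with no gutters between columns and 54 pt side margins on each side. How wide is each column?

Inside the margins: 258 − 108 = 150 pt.
3c = 150 → c = 50 pt.

50 pt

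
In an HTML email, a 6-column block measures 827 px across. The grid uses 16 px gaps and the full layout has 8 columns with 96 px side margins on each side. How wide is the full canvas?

1300 px

Subtracting 5 gaps of 16 leaves 747 for 6 columns, so c = 124.5 px.
Total width: 2·96 + 8·124.5 + 7·16 = 1300 px.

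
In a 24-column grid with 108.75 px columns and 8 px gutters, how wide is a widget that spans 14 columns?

1626.5 px

Span of 14: 14·108.75 + 13·8 = 1522.5 + 104 = 1626.5 px.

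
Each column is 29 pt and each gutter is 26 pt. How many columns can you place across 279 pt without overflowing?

k columns need k·29 + (k−1)·26 = k·55 − 26.
k·55 − 26 ≤ 279 → k ≤ 305 / 55 ≈ 5.55, so k = 5.

5 columns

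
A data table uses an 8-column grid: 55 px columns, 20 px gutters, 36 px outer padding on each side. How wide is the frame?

652 px

Frame = 2·36 + 8·55 + 7·20 = 72 + 440 + 140 = 652 px.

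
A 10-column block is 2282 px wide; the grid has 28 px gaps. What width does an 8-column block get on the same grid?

2282 − 9·28 = 2030; ÷10 gives c = 203 px.
8 columns plus 7 gaps: 1624 + 196 = 1820 px.

1820 px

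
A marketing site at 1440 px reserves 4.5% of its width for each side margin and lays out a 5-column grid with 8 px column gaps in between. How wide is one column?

255.68 px

Margins: 4.5% × 1440 = 64.8 px each, so content = 1440 − 129.6 = 1310.4 px.
Subtracting 4 column gaps of 8 leaves 1278.4 for 5 columns, so c = 255.68 px.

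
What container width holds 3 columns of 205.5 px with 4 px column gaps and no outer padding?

624.5 px

Summing: 616.5 + 8 = 624.5 px.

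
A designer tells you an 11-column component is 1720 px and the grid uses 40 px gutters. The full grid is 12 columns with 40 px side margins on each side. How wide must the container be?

1720 − 10·40 = 1320; ÷11 gives c = 120 px.
Container = 2·40 + 12·120 + 11·40 = 80 + 1440 + 440 = 1960 px.

1960 px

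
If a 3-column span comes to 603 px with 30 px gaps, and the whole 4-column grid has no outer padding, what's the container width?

814 px

3c + 2·30 = 603 → 3c = 543 → c = 181 px.
Total width: 4·181 + 3·30 = 814 px.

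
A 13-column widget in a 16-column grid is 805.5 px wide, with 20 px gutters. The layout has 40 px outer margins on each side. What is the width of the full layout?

1076 px

13 columns + 12 gutters: 13c + 12·20 = 805.5.
13c = 805.5 − 240 = 565.5, so c = 43.5 px.
Adding margins, columns and gutters: 80 + 696 + 300 = 1076 px.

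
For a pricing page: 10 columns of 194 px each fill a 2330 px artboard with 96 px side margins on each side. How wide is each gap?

Take off 192 px of margins, leaving 2138 px.
10·194 + 9g = 2138 → 9g = 198 → g = 22 px.

22 px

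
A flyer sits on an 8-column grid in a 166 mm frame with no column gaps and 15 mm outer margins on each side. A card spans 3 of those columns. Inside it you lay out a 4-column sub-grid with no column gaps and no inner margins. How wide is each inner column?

12.75 mm

Take off 30 mm of margins, leaving 136 mm.
136 / 8 = 17 mm per column.
3-column span = 3·17 = 51 mm.
51 / 4 = 12.75 mm per column.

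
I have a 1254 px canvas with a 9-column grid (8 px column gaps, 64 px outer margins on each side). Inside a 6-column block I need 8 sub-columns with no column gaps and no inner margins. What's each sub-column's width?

93.5 px

Outer content = 1254 − 2·64 = 1126 px.
9 columns + 8 column gaps: 9c + 8·8 = 1126.
9c = 1126 − 64 = 1062, so c = 118 px.
6 columns plus 5 column gaps: 708 + 40 = 748 px.
748 / 8 = 93.5 px per column.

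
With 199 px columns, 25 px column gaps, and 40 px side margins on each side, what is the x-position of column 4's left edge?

712 px

Before column 4: the margin + 3 columns + 3 column gaps.
Offset = 40 + 3·(199 + 25) = 40 + 672 = 712 px.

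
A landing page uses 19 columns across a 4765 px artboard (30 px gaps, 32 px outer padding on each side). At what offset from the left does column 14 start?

Content = 4765 − 2·32 = 4701 px.
Subtracting 18 gaps of 30 leaves 4161 for 19 columns, so c = 219 px.
Each column+gutter stride is 249 px; 13 of them past the 32 px margin is 32 + 3237 = 3269 px.

3269 px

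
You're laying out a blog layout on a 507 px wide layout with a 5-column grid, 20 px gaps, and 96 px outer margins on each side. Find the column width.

47 px

Take off 192 px of margins, leaving 315 px.
5c + 4·20 = 315 → 5c = 235 → c = 47 px.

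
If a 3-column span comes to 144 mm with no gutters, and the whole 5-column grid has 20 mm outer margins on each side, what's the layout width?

3c = 144 → c = 48 mm.
Summing: 40 + 240 = 280 mm.

280 mm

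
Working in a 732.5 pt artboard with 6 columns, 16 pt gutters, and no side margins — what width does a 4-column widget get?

483 pt

6c + 5·16 = 732.5 → 6c = 652.5 → c = 108.75 pt.
4 columns plus 3 gutters: 435 + 48 = 483 pt.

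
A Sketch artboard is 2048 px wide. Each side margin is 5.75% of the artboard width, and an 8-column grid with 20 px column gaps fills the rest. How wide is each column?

Margins: 5.75% × 2048 = 117.76 px each, so content = 2048 − 235.52 = 1812.48 px.
Subtracting 7 column gaps of 20 leaves 1672.48 for 8 columns, so c = 209.06 px.

209.06 px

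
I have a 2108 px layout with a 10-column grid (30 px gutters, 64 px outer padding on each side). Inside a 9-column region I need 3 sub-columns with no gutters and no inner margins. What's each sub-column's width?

Take off 128 px of margins, leaving 1980 px.
10 columns + 9 gutters: 10c + 9·30 = 1980.
10c = 1980 − 270 = 1710, so c = 171 px.
9-column span = 9·171 + 8·30 = 1779 px.
1779 / 3 = 593 px per column.

593 px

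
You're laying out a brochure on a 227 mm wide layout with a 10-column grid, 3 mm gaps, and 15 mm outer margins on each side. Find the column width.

Take off 30 mm of margins, leaving 197 mm.
Subtracting 9 gaps of 3 leaves 170 for 10 columns, so c = 17 mm.

17 mm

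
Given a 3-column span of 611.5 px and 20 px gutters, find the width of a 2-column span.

401 px

3 columns + 2 gutters: 3c + 2·20 = 611.5.
3c = 611.5 − 40 = 571.5, so c = 190.5 px.
Span of 2: 2·190.5 + 1·20 = 381 + 20 = 401 px.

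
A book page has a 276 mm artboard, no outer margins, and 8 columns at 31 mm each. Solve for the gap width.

8 columns take 8·31 = 248 mm; remaining 28 splits into 7 gaps.
g = 28 / 7 = 4 mm.

4 mm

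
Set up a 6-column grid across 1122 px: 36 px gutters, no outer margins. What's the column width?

157 px

6c + 5·36 = 1122 → 6c = 942 → c = 157 px.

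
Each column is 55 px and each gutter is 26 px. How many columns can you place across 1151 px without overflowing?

14 columns

k columns need k·55 + (k−1)·26 = k·81 − 26.
k·81 − 26 ≤ 1151 → k ≤ 1177 / 81 ≈ 14.53, so k = 14.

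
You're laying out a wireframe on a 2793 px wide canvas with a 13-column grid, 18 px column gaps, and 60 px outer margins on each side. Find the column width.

189 px

Content width = 2793 − 2·60 = 2673 px.
13c + 12·18 = 2673 → 13c = 2457 → c = 189 px.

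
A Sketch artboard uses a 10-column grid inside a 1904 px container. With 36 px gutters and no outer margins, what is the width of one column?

158 px

1904 − 9·36 = 1580; ÷10 gives c = 158 px.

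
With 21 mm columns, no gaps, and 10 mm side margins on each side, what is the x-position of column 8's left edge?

157 mm

Column 8 starts at margin + 7·(column + gutter) = 10 + 7·21 = 157 mm.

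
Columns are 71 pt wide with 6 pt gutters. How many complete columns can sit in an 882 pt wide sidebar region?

11 columns

Each extra column adds 71 + 6 = 77 pt.
(882 + 6) / 77 = 11.53, so 11 columns fit.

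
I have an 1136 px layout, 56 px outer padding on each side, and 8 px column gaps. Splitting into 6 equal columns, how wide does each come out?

164 px

Subtract both margins: 1136 − 2·56 = 1024 px.
Subtracting 5 column gaps of 8 leaves 984 for 6 columns, so c = 164 px.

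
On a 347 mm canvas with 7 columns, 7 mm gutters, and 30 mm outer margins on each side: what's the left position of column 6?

Inside the margins: 347 − 60 = 287 mm.
7 columns + 6 gutters: 7c + 6·7 = 287.
7c = 287 − 42 = 245, so c = 35 mm.
Column 6 starts at margin + 5·(column + gutter) = 30 + 5·42 = 240 mm.

240 mm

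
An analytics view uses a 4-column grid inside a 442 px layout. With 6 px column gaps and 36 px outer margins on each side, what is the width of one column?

Inside the margins: 442 − 72 = 370 px.
4c + 3·6 = 370 → 4c = 352 → c = 88 px.

88 px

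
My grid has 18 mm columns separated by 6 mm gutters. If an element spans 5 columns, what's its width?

5 columns plus 4 gutters: 90 + 24 = 114 mm.

114 mm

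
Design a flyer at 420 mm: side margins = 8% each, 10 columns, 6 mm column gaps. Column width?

29.88 mm

420 × (1 − 2·8%) = 420 × 84% = 352.8 mm for the columns.
10c + 9·6 = 352.8 → 10c = 298.8 → c = 29.88 mm.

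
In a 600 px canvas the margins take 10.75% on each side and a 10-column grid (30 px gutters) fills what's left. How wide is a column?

600 × (1 − 2·10.75%) = 600 × 78.5% = 471 px for the columns.
471 − 9·30 = 201; ÷10 gives c = 20.1 px.

20.1 px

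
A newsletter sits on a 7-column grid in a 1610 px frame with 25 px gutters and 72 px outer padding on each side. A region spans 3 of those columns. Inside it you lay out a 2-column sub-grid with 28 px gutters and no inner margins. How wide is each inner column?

293 px

Outer content = 1610 − 2·72 = 1466 px.
Subtracting 6 gutters of 25 leaves 1316 for 7 columns, so c = 188 px.
Span of 3: 3·188 + 2·25 = 564 + 50 = 614 px.
2 columns + 1 gutter: 2d + 1·28 = 614.
2d = 614 − 28 = 586, so d = 293 px.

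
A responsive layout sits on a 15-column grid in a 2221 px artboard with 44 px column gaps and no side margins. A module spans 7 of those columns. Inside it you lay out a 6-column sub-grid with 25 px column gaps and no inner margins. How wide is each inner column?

148 px

Subtracting 14 column gaps of 44 leaves 1605 for 15 columns, so c = 107 px.
7 columns plus 6 column gaps: 749 + 264 = 1013 px.
1013 − 5·25 = 888; ÷6 gives d = 148 px.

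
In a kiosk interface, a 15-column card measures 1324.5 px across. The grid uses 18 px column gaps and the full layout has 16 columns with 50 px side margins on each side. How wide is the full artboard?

1514 px

1324.5 − 14·18 = 1072.5; ÷15 gives c = 71.5 px.
Total width: 2·50 + 16·71.5 + 15·18 = 1514 px.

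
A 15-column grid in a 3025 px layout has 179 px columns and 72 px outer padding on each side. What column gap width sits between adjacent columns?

Content width = 3025 − 2·72 = 2881 px.
15 columns take 15·179 = 2685 px; remaining 196 splits into 14 column gaps.
g = 196 / 14 = 14 px.

14 px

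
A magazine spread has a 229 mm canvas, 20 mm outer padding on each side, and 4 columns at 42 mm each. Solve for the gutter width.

7 mm

Content width = 229 − 2·20 = 189 mm.
Columns use 168 mm, leaving 21 mm across 3 gutters = 7 mm each.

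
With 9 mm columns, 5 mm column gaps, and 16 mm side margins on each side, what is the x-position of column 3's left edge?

44 mm

Each column+gutter stride is 14 mm; 2 of them past the 16 mm margin is 16 + 28 = 44 mm.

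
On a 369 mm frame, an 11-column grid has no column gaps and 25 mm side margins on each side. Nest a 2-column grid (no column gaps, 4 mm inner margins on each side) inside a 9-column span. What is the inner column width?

126.5 mm

Outer content = 369 − 2·25 = 319 mm.
11c = 319 → c = 29 mm.
With no column gaps, 9 columns span 9·29 = 261 mm.
Inner content = 261 − 2·4 = 253 mm.
2d = 253 → d = 126.5 mm.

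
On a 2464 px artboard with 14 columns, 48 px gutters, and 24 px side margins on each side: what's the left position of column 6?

Take off 48 px of margins, leaving 2416 px.
2416 − 13·48 = 1792; ÷14 gives c = 128 px.
Each column+gutter stride is 176 px; 5 of them past the 24 px margin is 24 + 880 = 904 px.

904 px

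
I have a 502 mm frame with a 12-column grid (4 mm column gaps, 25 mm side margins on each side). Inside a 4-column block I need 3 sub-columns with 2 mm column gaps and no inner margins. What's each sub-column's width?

48 mm

Take off 50 mm of margins, leaving 452 mm.
Subtracting 11 column gaps of 4 leaves 408 for 12 columns, so c = 34 mm.
4-column span = 4·34 + 3·4 = 148 mm.
3 columns + 2 column gaps: 3d + 2·2 = 148.
3d = 148 − 4 = 144, so d = 48 mm.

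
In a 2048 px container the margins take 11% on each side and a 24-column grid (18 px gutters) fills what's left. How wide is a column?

2048 × (1 − 2·11%) = 2048 × 78% = 1597.44 px for the columns.
Subtracting 23 gutters of 18 leaves 1183.44 for 24 columns, so c = 49.31 px.

49.31 px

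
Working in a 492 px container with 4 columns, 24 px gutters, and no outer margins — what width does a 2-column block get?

492 − 3·24 = 420; ÷4 gives c = 105 px.
Span of 2: 2·105 + 1·24 = 210 + 24 = 234 px.

234 px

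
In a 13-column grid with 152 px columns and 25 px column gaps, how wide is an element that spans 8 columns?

8-column span = 8·152 + 7·25 = 1391 px.

1391 px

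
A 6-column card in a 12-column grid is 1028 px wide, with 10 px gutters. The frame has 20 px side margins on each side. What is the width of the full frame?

1028 − 5·10 = 978; ÷6 gives c = 163 px.
Adding margins, columns and gutters: 40 + 1956 + 110 = 2106 px.

2106 px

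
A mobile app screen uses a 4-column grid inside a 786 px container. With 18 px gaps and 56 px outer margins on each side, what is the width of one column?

155 px

Subtract both margins: 786 − 2·56 = 674 px.
Subtracting 3 gaps of 18 leaves 620 for 4 columns, so c = 155 px.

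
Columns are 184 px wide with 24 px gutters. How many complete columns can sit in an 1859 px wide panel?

k columns need k·184 + (k−1)·24 = k·208 − 24.
k·208 − 24 ≤ 1859 → k ≤ 1883 / 208 ≈ 9.05, so k = 9.

9 columns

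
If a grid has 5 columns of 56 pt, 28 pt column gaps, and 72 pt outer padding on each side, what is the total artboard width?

Adding margins, columns and gutters: 144 + 280 + 112 = 536 pt.

536 pt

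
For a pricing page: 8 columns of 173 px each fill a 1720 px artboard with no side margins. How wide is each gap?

Columns use 1384 px, leaving 336 px across 7 gaps = 48 px each.

48 px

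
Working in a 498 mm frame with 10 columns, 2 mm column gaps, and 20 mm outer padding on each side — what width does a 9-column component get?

412 mm

Content width = 498 − 2·20 = 458 mm.
Subtracting 9 column gaps of 2 leaves 440 for 10 columns, so c = 44 mm.
9-column span = 9·44 + 8·2 = 412 mm.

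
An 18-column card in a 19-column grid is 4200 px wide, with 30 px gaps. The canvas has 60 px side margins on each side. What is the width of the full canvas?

18c + 17·30 = 4200 → 18c = 3690 → c = 205 px.
Total width: 2·60 + 19·205 + 18·30 = 4555 px.

4555 px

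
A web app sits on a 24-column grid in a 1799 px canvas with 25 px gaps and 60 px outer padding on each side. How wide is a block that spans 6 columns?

401 px

Take off 120 px of margins, leaving 1679 px.
24 columns + 23 gaps: 24c + 23·25 = 1679.
24c = 1679 − 575 = 1104, so c = 46 px.
6-column span = 6·46 + 5·25 = 401 px.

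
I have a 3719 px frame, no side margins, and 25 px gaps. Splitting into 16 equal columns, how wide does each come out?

209 px

16 columns + 15 gaps: 16c + 15·25 = 3719.
16c = 3719 − 375 = 3344, so c = 209 px.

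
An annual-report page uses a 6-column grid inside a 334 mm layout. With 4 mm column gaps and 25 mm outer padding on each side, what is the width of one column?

Content width = 334 − 2·25 = 284 mm.
284 − 5·4 = 264; ÷6 gives c = 44 mm.

44 mm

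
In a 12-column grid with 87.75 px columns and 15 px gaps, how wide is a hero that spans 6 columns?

601.5 px

Span of 6: 6·87.75 + 5·15 = 526.5 + 75 = 601.5 px.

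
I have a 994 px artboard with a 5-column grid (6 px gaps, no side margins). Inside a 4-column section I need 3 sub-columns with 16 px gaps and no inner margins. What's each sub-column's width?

Subtracting 4 gaps of 6 leaves 970 for 5 columns, so c = 194 px.
Span of 4: 4·194 + 3·6 = 776 + 18 = 794 px.
794 − 2·16 = 762; ÷3 gives d = 254 px.

254 px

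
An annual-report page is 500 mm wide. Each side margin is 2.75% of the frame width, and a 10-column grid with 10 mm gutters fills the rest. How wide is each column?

38.25 mm

500 × (1 − 2·2.75%) = 500 × 94.5% = 472.5 mm for the columns.
10 columns + 9 gutters: 10c + 9·10 = 472.5.
10c = 472.5 − 90 = 382.5, so c = 38.25 mm.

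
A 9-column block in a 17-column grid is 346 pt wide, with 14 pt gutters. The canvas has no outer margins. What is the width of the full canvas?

9 columns + 8 gutters: 9c + 8·14 = 346.
9c = 346 − 112 = 234, so c = 26 pt.
Total width: 17·26 + 16·14 = 666 pt.

666 pt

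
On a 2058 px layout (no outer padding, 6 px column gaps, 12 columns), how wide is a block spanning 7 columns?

12 columns + 11 column gaps: 12c + 11·6 = 2058.
12c = 2058 − 66 = 1992, so c = 166 px.
Span of 7: 7·166 + 6·6 = 1162 + 36 = 1198 px.

1198 px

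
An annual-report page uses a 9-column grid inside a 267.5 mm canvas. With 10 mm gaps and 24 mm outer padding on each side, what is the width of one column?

Subtract both margins: 267.5 − 2·24 = 219.5 mm.
Subtracting 8 gaps of 10 leaves 139.5 for 9 columns, so c = 15.5 mm.

15.5 mm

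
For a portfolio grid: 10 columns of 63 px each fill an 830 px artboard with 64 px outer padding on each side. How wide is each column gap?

8 px

Inside the margins: 830 − 128 = 702 px.
Columns use 630 px, leaving 72 px across 9 column gaps = 8 px each.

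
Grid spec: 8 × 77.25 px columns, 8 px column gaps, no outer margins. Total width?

Summing: 618 + 56 = 674 px.

674 px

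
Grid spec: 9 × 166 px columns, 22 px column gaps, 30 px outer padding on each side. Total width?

Total width: 2·30 + 9·166 + 8·22 = 1730 px.

1730 px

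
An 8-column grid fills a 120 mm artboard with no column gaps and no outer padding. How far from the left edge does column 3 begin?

30 mm

120 / 8 = 15 mm per column.
Each column+gutter stride is 15 mm; with no margin, 2 of them is 30 mm.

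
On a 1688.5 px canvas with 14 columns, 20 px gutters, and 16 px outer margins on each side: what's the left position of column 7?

734.5 px

Content = 1688.5 − 2·16 = 1656.5 px.
14c + 13·20 = 1656.5 → 14c = 1396.5 → c = 99.75 px.
Each column+gutter stride is 119.75 px; 6 of them past the 16 px margin is 16 + 718.5 = 734.5 px.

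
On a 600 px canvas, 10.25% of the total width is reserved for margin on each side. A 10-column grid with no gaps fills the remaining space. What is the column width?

47.7 px

600 × (1 − 2·10.25%) = 600 × 79.5% = 477 px for the columns.
With no gaps, each column is 477/10 = 47.7 px.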